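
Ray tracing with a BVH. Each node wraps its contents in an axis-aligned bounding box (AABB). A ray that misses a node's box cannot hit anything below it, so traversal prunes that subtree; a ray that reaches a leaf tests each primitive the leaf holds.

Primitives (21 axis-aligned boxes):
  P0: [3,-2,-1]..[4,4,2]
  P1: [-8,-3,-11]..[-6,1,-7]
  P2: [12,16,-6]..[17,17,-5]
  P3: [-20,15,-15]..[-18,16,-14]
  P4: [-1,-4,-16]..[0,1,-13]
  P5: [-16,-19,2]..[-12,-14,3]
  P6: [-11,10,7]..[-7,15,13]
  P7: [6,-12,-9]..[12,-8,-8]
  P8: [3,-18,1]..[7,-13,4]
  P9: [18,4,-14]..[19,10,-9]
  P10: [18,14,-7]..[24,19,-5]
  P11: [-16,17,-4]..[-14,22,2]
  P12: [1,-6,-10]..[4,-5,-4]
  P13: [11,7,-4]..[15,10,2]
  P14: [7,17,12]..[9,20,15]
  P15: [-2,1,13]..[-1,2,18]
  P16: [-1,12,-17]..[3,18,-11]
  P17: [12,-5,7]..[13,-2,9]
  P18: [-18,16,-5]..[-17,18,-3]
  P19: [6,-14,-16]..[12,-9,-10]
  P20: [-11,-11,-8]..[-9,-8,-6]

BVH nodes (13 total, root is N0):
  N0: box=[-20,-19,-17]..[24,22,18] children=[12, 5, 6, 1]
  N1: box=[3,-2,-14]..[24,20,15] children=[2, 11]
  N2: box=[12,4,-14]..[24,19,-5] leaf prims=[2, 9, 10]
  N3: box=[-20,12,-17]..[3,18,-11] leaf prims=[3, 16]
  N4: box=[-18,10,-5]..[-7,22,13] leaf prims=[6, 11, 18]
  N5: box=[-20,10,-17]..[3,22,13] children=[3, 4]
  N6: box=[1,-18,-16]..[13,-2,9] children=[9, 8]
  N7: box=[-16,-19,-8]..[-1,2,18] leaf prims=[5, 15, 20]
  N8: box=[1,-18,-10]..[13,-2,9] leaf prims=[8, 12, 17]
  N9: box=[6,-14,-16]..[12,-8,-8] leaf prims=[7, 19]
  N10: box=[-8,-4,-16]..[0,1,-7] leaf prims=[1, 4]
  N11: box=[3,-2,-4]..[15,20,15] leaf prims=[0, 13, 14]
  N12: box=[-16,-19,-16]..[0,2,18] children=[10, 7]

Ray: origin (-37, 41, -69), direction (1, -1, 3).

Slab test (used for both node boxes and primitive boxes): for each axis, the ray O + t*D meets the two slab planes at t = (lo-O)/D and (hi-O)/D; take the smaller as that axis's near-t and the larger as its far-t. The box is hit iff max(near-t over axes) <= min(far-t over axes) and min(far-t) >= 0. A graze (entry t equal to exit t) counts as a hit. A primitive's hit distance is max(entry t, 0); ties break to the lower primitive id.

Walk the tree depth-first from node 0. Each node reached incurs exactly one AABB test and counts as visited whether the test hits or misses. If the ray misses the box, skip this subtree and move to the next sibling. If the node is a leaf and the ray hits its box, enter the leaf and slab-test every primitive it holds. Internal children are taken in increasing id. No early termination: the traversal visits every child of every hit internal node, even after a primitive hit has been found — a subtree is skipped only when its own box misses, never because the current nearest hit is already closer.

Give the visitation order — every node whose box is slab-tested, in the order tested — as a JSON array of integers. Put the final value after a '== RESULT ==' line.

Traverse from the root:
N0 x:[17,61] y:[19,60] z:[52/3,29] -> hit [19,29], descend [1, 5, 6, 12]
  N1 x:[40,61] y:[21,43] z:[55/3,28] -> miss, prune
  N5 x:[17,40] y:[19,31] z:[52/3,82/3] -> hit [19,82/3], descend [3, 4]
    N3 x:[17,40] y:[23,29] z:[52/3,58/3] -> miss, prune
    N4 x:[19,30] y:[19,31] z:[64/3,82/3] -> hit [64/3,82/3] leaf, test {P6@t=26, P11@t=65/3, P18(miss)}
  N6 x:[38,50] y:[43,59] z:[53/3,26] -> miss, prune
  N12 x:[21,37] y:[39,60] z:[53/3,29] -> miss, prune

Visited [0, 1, 5, 3, 4, 6, 12]. Tests: 7 box, 1 leaf. Nearest: P11.

== RESULT ==
[0, 1, 5, 3, 4, 6, 12]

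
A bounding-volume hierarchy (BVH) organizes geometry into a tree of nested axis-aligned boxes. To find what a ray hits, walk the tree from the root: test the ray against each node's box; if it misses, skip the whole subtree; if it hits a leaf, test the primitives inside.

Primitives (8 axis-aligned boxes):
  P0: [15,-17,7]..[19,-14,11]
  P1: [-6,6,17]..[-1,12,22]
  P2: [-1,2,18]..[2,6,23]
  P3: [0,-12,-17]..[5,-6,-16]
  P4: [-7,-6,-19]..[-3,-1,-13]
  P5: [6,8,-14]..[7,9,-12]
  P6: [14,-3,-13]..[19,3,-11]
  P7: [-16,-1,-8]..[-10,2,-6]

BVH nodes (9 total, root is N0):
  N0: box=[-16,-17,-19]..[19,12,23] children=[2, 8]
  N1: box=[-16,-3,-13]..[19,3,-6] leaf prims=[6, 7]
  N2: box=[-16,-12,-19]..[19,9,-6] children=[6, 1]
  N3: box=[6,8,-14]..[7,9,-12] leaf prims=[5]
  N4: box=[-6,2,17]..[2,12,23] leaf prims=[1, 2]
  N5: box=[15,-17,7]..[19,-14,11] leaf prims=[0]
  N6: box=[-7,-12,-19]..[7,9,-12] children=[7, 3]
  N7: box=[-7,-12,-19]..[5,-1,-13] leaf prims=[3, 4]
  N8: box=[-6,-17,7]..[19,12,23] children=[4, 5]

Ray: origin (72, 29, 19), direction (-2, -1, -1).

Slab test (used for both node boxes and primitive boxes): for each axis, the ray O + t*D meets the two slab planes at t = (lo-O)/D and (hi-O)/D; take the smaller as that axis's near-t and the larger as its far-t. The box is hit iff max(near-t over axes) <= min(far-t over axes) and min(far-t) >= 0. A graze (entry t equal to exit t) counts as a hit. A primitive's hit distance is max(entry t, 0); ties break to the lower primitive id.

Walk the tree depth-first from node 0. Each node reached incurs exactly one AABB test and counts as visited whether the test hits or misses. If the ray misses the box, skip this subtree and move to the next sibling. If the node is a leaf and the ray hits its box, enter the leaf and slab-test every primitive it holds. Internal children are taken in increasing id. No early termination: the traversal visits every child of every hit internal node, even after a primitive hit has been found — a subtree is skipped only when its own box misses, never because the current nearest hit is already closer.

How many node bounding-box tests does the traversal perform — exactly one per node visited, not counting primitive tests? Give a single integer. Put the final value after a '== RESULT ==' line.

Traverse from the root:
N0 x:[53/2,44] y:[17,46] z:[-4,38] -> hit [53/2,38], descend [2, 8]
  N2 x:[53/2,44] y:[20,41] z:[25,38] -> hit [53/2,38], descend [1, 6]
    N1 x:[53/2,44] y:[26,32] z:[25,32] -> hit [53/2,32] leaf, test {P6(miss), P7(miss)}
    N6 x:[65/2,79/2] y:[20,41] z:[31,38] -> hit [65/2,38], descend [3, 7]
      N3 x:[65/2,33] y:[20,21] z:[31,33] -> miss, prune
      N7 x:[67/2,79/2] y:[30,41] z:[32,38] -> hit [67/2,38] leaf, test {P3@t=35, P4(miss)}
  N8 x:[53/2,39] y:[17,46] z:[-4,12] -> miss, prune

7 AABB tests over nodes [0, 2, 1, 6, 3, 7, 8]; 2 leaves entered; closest P3.

== RESULT ==
7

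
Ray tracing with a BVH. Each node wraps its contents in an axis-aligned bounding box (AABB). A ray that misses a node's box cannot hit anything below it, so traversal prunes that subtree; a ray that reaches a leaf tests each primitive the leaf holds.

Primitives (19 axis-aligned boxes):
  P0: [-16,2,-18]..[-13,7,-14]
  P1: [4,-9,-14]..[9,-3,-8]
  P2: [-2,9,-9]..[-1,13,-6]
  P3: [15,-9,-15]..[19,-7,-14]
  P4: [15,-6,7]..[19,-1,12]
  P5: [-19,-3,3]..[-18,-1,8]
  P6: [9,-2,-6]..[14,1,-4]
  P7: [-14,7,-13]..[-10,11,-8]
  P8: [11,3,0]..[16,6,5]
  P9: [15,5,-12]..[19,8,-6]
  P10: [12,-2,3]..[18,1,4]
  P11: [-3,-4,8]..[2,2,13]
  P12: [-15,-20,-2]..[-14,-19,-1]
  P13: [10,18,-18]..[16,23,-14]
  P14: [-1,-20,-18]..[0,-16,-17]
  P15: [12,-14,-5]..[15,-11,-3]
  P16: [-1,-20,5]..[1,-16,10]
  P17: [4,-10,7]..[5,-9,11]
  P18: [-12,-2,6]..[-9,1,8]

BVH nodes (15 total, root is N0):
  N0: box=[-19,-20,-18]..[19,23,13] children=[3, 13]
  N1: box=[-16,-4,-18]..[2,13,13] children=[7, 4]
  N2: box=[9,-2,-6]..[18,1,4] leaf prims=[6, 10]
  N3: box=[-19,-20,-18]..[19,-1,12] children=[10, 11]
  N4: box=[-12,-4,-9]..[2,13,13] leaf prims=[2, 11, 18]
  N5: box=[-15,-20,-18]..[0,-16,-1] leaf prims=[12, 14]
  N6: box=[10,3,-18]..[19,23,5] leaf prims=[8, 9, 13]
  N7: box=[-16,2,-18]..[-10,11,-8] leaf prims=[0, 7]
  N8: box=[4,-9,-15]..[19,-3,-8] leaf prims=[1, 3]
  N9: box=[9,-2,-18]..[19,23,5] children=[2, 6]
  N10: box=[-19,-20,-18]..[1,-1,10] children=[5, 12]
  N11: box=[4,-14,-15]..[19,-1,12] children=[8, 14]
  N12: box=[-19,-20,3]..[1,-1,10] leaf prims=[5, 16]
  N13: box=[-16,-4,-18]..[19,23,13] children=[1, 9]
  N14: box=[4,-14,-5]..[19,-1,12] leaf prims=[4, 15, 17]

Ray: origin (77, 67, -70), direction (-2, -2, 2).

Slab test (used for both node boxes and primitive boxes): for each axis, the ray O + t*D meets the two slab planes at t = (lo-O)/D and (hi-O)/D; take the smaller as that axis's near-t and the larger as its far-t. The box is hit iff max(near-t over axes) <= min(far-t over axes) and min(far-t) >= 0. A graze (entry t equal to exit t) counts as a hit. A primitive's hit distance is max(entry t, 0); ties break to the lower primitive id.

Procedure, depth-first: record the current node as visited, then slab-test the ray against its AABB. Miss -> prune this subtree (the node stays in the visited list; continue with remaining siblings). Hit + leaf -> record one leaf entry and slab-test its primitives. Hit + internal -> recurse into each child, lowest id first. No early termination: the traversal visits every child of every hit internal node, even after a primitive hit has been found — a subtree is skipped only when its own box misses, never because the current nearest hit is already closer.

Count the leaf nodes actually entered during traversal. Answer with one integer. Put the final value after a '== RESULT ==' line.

Walk:
N0 x:[29,48] y:[22,87/2] z:[26,83/2] -> hit [29,83/2], descend [3, 13]
  N3 x:[29,48] y:[34,87/2] z:[26,41] -> hit [34,41], descend [10, 11]
    N10 x:[38,48] y:[34,87/2] z:[26,40] -> hit [38,40], descend [5, 12]
      N5 x:[77/2,46] y:[83/2,87/2] z:[26,69/2] -> miss, prune
      N12 x:[38,48] y:[34,87/2] z:[73/2,40] -> hit [38,40] leaf, test {P5(miss), P16(miss)}
    N11 x:[29,73/2] y:[34,81/2] z:[55/2,41] -> hit [34,73/2], descend [8, 14]
      N8 x:[29,73/2] y:[35,38] z:[55/2,31] -> miss, prune
      N14 x:[29,73/2] y:[34,81/2] z:[65/2,41] -> hit [34,73/2] leaf, test {P4(miss), P15(miss), P17(miss)}
  N13 x:[29,93/2] y:[22,71/2] z:[26,83/2] -> hit [29,71/2], descend [1, 9]
    N1 x:[75/2,93/2] y:[27,71/2] z:[26,83/2] -> miss, prune
    N9 x:[29,34] y:[22,69/2] z:[26,75/2] -> hit [29,34], descend [2, 6]
      N2 x:[59/2,34] y:[33,69/2] z:[32,37] -> hit [33,34] leaf, test {P6@t=33, P10(miss)}
      N6 x:[29,67/2] y:[22,32] z:[26,75/2] -> hit [29,32] leaf, test {P8(miss), P9@t=59/2, P13(miss)}

Visited [0, 3, 10, 5, 12, 11, 8, 14, 13, 1, 9, 2, 6]. Tests: 13 box, 4 leaf. Nearest: P9.

== RESULT ==
4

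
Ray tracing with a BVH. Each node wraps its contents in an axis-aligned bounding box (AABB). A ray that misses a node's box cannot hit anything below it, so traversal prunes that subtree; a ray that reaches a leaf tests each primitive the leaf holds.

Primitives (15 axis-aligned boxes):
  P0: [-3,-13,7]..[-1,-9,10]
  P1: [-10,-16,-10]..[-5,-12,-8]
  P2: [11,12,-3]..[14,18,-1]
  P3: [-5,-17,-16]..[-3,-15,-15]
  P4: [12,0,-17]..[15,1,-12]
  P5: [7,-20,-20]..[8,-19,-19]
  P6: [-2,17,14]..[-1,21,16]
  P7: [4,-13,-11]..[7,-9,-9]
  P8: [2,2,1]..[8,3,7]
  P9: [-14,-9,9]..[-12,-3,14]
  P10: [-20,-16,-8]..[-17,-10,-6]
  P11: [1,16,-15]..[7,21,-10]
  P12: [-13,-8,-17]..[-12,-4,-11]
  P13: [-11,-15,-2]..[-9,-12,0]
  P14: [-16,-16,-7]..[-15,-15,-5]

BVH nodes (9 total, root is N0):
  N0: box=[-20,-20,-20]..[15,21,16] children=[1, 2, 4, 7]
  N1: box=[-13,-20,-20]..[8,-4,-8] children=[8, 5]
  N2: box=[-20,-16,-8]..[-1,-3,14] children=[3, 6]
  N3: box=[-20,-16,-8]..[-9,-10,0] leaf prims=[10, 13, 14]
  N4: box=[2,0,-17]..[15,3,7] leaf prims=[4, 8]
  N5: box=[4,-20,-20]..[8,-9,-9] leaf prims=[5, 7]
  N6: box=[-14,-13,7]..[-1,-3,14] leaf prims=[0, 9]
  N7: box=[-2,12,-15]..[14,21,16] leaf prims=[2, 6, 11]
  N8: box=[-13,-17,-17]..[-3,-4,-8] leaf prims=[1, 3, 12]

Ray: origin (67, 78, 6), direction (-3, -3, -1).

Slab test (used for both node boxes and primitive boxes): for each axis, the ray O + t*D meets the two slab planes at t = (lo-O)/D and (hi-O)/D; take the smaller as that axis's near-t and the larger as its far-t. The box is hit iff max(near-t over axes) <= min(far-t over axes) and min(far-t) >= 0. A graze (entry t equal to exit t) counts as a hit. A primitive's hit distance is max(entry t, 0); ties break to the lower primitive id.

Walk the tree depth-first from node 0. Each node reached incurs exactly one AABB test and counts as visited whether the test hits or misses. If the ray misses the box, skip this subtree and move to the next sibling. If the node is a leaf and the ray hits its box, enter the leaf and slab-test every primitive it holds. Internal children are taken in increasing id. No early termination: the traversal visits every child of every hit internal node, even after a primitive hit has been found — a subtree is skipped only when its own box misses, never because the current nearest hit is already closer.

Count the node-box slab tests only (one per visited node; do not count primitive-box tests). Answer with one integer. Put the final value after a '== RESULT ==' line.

Trace the traversal:
N0 x:[52/3,29] y:[19,98/3] z:[-10,26] -> hit [19,26], descend [1, 2, 4, 7]
  N1 x:[59/3,80/3] y:[82/3,98/3] z:[14,26] -> miss, prune
  N2 x:[68/3,29] y:[27,94/3] z:[-8,14] -> miss, prune
  N4 x:[52/3,65/3] y:[25,26] z:[-1,23] -> miss, prune
  N7 x:[53/3,23] y:[19,22] z:[-10,21] -> hit [19,21] leaf, test {P2(miss), P6(miss), P11@t=20}

5 AABB tests over nodes [0, 1, 2, 4, 7]; 1 leaf entered; closest P11.

== RESULT ==
5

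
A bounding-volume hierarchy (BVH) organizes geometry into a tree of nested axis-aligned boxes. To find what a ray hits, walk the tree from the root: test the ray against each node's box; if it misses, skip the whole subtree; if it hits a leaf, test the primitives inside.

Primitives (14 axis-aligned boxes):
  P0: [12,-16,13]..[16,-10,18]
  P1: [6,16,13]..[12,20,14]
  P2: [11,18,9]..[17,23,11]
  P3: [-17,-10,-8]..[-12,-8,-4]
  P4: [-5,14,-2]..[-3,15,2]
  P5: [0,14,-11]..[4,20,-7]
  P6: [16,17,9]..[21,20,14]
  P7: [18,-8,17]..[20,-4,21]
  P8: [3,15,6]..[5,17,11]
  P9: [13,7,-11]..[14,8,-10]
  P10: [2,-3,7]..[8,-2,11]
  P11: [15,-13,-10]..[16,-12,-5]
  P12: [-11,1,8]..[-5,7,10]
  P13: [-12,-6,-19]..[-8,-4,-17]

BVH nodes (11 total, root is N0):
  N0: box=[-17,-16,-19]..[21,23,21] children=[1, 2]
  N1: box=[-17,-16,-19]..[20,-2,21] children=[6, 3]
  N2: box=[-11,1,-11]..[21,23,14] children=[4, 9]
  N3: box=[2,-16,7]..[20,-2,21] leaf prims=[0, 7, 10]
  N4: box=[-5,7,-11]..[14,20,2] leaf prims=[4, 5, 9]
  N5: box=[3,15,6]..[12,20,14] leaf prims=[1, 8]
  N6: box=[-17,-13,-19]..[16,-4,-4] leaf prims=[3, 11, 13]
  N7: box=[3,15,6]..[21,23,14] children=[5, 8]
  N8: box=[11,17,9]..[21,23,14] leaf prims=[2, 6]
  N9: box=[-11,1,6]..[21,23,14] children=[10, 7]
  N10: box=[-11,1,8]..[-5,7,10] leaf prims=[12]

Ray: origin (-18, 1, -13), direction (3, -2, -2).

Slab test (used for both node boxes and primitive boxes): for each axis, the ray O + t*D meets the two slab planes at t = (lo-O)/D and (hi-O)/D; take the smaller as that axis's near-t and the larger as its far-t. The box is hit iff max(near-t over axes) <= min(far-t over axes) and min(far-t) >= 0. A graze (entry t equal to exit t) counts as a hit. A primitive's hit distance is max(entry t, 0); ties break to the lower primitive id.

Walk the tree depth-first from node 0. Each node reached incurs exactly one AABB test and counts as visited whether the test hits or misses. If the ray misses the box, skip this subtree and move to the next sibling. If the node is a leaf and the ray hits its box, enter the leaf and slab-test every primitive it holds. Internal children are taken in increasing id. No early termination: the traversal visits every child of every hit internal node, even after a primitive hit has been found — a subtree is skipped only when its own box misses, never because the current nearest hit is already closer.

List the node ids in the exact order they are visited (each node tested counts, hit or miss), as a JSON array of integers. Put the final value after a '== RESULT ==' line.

Walk:
N0 x:[1/3,13] y:[-11,17/2] z:[-17,3] -> hit [1/3,3], descend [1, 2]
  N1 x:[1/3,38/3] y:[3/2,17/2] z:[-17,3] -> hit [3/2,3], descend [3, 6]
    N3 x:[20/3,38/3] y:[3/2,17/2] z:[-17,-10] -> miss, prune
    N6 x:[1/3,34/3] y:[5/2,7] z:[-9/2,3] -> hit [5/2,3] leaf, test {P3(miss), P11(miss), P13@t=5/2}
  N2 x:[7/3,13] y:[-11,0] z:[-27/2,-1] -> miss, prune

Visited [0, 1, 3, 6, 2]. Tests: 5 box, 1 leaf. Nearest: P13.

== RESULT ==
[0, 1, 3, 6, 2]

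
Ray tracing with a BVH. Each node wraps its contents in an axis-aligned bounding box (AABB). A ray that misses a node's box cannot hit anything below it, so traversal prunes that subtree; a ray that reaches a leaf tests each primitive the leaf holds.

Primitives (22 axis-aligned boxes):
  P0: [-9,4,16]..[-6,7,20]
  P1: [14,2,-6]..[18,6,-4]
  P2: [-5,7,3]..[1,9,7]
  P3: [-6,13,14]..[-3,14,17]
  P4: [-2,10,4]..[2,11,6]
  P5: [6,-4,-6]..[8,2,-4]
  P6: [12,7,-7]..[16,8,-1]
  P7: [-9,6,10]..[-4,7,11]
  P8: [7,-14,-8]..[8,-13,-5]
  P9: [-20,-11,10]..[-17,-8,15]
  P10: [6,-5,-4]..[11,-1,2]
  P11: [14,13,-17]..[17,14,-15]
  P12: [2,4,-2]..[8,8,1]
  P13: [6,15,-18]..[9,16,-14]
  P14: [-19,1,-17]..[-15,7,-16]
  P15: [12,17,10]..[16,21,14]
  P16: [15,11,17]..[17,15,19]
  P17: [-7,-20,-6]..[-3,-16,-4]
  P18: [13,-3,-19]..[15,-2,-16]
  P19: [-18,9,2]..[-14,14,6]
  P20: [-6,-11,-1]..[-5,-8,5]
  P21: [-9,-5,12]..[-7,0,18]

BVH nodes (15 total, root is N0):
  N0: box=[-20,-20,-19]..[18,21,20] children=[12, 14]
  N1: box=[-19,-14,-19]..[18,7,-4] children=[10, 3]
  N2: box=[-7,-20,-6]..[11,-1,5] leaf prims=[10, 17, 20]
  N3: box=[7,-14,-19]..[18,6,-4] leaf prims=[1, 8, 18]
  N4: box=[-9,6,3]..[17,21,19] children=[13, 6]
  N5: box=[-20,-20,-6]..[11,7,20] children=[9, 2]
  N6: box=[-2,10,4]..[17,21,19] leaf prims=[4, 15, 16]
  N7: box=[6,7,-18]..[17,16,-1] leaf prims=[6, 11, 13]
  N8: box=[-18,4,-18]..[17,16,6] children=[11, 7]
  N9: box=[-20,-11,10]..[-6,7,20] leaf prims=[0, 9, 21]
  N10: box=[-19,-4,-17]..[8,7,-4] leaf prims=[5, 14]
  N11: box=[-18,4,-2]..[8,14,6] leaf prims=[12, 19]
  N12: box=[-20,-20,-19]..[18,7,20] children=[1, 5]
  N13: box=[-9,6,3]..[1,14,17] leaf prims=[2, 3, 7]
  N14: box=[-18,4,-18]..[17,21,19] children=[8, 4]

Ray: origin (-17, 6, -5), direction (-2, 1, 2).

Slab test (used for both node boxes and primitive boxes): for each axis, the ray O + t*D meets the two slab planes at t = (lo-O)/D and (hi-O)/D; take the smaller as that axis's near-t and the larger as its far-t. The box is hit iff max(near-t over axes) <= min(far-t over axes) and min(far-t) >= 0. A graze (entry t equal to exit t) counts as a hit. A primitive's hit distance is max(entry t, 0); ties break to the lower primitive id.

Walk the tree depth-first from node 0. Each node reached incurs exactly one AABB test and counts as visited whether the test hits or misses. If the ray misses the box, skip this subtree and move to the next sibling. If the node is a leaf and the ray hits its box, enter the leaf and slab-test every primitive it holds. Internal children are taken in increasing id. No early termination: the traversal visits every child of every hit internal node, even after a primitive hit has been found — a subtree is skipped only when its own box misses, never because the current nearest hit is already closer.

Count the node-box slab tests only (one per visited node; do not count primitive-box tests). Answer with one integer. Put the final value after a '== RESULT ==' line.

Traverse from the root:
N0 x:[-35/2,3/2] y:[-26,15] z:[-7,25/2] -> hit [-7,3/2], descend [12, 14]
  N12 x:[-35/2,3/2] y:[-26,1] z:[-7,25/2] -> hit [-7,1], descend [1, 5]
    N1 x:[-35/2,1] y:[-20,1] z:[-7,1/2] -> hit [-7,1/2], descend [3, 10]
      N3 x:[-35/2,-12] y:[-20,0] z:[-7,1/2] -> miss, prune
      N10 x:[-25/2,1] y:[-10,1] z:[-6,1/2] -> hit [-6,1/2] leaf, test {P5(miss), P14(miss)}
    N5 x:[-14,3/2] y:[-26,1] z:[-1/2,25/2] -> hit [-1/2,1], descend [2, 9]
      N2 x:[-14,-5] y:[-26,-7] z:[-1/2,5] -> miss, prune
      N9 x:[-11/2,3/2] y:[-17,1] z:[15/2,25/2] -> miss, prune
  N14 x:[-17,1/2] y:[-2,15] z:[-13/2,12] -> hit [-2,1/2], descend [4, 8]
    N4 x:[-17,-4] y:[0,15] z:[4,12] -> miss, prune
    N8 x:[-17,1/2] y:[-2,10] z:[-13/2,11/2] -> hit [-2,1/2], descend [7, 11]
      N7 x:[-17,-23/2] y:[1,10] z:[-13/2,2] -> miss, prune
      N11 x:[-25/2,1/2] y:[-2,8] z:[3/2,11/2] -> miss, prune

order=[0, 12, 1, 3, 10, 5, 2, 9, 14, 4, 8, 7, 11]  |boxes|=13  |leaves|=1  hit=miss

== RESULT ==
13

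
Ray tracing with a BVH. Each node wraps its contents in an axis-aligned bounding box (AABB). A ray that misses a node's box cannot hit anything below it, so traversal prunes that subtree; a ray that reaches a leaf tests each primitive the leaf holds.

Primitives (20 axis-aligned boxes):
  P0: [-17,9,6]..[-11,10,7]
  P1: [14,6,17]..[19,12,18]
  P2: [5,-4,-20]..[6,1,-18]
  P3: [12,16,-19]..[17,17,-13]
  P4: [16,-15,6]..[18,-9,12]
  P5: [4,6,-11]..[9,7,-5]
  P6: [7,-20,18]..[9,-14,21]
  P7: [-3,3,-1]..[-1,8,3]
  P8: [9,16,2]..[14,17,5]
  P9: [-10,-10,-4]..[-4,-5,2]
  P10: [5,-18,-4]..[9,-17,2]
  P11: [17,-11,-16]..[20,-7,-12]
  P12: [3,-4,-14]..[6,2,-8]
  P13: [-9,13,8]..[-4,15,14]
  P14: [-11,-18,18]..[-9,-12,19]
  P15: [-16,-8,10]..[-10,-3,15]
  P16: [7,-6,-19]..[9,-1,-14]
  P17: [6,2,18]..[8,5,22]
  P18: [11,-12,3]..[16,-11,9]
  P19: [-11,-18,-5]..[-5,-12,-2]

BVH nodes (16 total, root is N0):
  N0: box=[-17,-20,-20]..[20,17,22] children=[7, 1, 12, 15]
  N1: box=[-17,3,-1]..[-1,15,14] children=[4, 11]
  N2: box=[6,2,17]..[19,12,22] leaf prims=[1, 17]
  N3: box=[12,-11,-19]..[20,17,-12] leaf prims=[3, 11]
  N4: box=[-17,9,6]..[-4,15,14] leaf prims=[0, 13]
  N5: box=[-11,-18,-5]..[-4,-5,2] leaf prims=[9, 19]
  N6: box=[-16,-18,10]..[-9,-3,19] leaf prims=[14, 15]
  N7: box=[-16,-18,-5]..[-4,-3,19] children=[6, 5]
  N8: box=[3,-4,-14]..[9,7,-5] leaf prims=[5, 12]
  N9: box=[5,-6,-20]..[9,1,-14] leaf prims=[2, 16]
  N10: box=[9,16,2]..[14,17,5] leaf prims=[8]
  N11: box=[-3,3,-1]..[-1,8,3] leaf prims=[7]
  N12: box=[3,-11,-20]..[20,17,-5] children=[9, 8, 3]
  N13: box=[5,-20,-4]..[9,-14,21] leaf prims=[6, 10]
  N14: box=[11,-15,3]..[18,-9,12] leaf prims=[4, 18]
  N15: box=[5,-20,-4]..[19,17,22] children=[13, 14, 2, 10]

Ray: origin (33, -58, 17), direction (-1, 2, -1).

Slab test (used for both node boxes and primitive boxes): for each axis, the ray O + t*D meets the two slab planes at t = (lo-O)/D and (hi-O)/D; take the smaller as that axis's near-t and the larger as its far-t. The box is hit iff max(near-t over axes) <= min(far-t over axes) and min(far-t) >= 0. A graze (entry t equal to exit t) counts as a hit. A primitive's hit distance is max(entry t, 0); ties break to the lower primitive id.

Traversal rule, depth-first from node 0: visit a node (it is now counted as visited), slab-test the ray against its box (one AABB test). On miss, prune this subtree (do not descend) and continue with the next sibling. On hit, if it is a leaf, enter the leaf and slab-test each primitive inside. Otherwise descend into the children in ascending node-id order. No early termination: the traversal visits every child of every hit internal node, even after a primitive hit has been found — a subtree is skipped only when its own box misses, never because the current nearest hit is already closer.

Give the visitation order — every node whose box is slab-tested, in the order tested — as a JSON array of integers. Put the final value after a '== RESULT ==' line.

Traverse from the root:
N0 x:[13,50] y:[19,75/2] z:[-5,37] -> hit [19,37], descend [1, 7, 12, 15]
  N1 x:[34,50] y:[61/2,73/2] z:[3,18] -> miss, prune
  N7 x:[37,49] y:[20,55/2] z:[-2,22] -> miss, prune
  N12 x:[13,30] y:[47/2,75/2] z:[22,37] -> hit [47/2,30], descend [3, 8, 9]
    N3 x:[13,21] y:[47/2,75/2] z:[29,36] -> miss, prune
    N8 x:[24,30] y:[27,65/2] z:[22,31] -> hit [27,30] leaf, test {P5(miss), P12@t=27}
    N9 x:[24,28] y:[26,59/2] z:[31,37] -> miss, prune
  N15 x:[14,28] y:[19,75/2] z:[-5,21] -> hit [19,21], descend [2, 10, 13, 14]
    N2 x:[14,27] y:[30,35] z:[-5,0] -> miss, prune
    N10 x:[19,24] y:[37,75/2] z:[12,15] -> miss, prune
    N13 x:[24,28] y:[19,22] z:[-4,21] -> miss, prune
    N14 x:[15,22] y:[43/2,49/2] z:[5,14] -> miss, prune

order=[0, 1, 7, 12, 3, 8, 9, 15, 2, 10, 13, 14]  |boxes|=12  |leaves|=1  hit=P12

== RESULT ==
[0, 1, 7, 12, 3, 8, 9, 15, 2, 10, 13, 14]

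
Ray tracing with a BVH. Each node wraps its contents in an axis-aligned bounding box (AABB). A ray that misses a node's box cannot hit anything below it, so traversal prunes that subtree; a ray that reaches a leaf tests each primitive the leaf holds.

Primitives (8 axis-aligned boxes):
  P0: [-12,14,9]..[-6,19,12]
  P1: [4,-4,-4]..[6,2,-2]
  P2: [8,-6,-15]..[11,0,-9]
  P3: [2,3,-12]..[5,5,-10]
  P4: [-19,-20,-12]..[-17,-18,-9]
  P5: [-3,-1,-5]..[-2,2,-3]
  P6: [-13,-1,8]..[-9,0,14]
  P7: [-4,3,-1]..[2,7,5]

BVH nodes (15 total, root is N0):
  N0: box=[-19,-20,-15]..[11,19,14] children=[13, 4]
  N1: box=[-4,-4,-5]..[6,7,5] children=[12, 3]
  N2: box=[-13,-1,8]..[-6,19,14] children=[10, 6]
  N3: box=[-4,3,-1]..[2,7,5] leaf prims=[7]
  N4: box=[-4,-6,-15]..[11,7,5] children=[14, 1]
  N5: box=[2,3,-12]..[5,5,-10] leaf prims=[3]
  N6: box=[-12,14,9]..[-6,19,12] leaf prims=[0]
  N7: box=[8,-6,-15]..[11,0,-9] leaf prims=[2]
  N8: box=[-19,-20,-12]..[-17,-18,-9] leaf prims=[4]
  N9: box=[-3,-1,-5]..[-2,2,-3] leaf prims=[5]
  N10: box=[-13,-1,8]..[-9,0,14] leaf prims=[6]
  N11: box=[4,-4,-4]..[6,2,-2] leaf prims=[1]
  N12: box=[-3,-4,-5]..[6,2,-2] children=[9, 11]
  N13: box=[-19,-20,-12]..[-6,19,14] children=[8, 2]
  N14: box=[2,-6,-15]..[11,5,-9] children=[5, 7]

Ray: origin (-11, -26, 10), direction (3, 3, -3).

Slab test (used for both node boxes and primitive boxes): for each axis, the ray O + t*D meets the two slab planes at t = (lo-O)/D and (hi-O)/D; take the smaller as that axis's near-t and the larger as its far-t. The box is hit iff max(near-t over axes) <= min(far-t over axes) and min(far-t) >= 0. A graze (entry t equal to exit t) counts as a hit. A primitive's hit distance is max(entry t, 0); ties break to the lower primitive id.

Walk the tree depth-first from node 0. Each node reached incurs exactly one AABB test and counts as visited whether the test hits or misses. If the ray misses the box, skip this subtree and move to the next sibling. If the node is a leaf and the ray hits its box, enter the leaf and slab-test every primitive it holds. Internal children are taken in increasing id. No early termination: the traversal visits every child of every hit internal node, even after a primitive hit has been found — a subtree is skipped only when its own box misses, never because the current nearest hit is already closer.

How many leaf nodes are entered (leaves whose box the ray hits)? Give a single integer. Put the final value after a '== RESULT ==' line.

Trace the traversal:
N0 x:[-8/3,22/3] y:[2,15] z:[-4/3,25/3] -> hit [2,22/3], descend [4, 13]
  N4 x:[7/3,22/3] y:[20/3,11] z:[5/3,25/3] -> hit [20/3,22/3], descend [1, 14]
    N1 x:[7/3,17/3] y:[22/3,11] z:[5/3,5] -> miss, prune
    N14 x:[13/3,22/3] y:[20/3,31/3] z:[19/3,25/3] -> hit [20/3,22/3], descend [5, 7]
      N5 x:[13/3,16/3] y:[29/3,31/3] z:[20/3,22/3] -> miss, prune
      N7 x:[19/3,22/3] y:[20/3,26/3] z:[19/3,25/3] -> hit [20/3,22/3] leaf, test {P2@t=20/3}
  N13 x:[-8/3,5/3] y:[2,15] z:[-4/3,22/3] -> miss, prune

order=[0, 4, 1, 14, 5, 7, 13]  |boxes|=7  |leaves|=1  hit=P2

== RESULT ==
1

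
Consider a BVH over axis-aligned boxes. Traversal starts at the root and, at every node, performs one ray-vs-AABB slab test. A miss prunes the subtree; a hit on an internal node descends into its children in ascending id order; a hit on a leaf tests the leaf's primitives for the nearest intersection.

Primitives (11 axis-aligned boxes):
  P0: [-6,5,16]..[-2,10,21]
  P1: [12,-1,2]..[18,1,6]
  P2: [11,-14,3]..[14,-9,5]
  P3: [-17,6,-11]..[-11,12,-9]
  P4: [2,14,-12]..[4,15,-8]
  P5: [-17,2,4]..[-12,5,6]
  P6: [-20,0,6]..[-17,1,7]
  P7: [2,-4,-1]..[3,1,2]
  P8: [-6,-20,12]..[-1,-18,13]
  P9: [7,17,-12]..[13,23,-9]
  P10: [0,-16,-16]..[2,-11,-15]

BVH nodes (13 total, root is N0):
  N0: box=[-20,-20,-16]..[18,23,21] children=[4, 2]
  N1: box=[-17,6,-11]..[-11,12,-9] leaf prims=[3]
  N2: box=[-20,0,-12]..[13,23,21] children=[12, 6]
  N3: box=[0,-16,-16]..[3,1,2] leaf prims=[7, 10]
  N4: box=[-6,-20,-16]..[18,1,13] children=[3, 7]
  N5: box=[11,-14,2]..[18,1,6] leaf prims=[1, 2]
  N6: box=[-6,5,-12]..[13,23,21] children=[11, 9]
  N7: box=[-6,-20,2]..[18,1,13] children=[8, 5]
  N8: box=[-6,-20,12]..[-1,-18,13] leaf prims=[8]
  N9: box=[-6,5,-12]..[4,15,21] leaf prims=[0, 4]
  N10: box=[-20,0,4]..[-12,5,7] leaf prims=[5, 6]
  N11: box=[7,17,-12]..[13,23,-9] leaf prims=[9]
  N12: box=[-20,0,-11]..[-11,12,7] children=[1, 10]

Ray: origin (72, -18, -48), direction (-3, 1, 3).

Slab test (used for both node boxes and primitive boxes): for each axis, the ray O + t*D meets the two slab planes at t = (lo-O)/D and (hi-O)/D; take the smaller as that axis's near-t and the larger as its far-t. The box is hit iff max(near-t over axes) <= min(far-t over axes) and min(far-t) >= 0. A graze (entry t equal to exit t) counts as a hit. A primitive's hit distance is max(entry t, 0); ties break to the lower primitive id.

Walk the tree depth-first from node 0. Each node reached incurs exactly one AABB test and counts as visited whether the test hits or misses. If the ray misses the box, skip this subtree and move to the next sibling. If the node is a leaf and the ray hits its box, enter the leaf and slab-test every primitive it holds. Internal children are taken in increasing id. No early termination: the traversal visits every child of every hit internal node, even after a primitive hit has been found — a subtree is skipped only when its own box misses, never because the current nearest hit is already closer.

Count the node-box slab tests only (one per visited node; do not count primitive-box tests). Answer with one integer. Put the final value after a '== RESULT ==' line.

Traverse from the root:
N0 x:[18,92/3] y:[-2,41] z:[32/3,23] -> hit [18,23], descend [2, 4]
  N2 x:[59/3,92/3] y:[18,41] z:[12,23] -> hit [59/3,23], descend [6, 12]
    N6 x:[59/3,26] y:[23,41] z:[12,23] -> hit [23,23], descend [9, 11]
      N9 x:[68/3,26] y:[23,33] z:[12,23] -> hit [23,23] leaf, test {P0(miss), P4(miss)}
      N11 x:[59/3,65/3] y:[35,41] z:[12,13] -> miss, prune
    N12 x:[83/3,92/3] y:[18,30] z:[37/3,55/3] -> miss, prune
  N4 x:[18,26] y:[-2,19] z:[32/3,61/3] -> hit [18,19], descend [3, 7]
    N3 x:[23,24] y:[2,19] z:[32/3,50/3] -> miss, prune
    N7 x:[18,26] y:[-2,19] z:[50/3,61/3] -> hit [18,19], descend [5, 8]
      N5 x:[18,61/3] y:[4,19] z:[50/3,18] -> hit [18,18] leaf, test {P1@t=18, P2(miss)}
      N8 x:[73/3,26] y:[-2,0] z:[20,61/3] -> miss, prune

Visited [0, 2, 6, 9, 11, 12, 4, 3, 7, 5, 8]. Tests: 11 box, 2 leaf. Nearest: P1.

== RESULT ==
11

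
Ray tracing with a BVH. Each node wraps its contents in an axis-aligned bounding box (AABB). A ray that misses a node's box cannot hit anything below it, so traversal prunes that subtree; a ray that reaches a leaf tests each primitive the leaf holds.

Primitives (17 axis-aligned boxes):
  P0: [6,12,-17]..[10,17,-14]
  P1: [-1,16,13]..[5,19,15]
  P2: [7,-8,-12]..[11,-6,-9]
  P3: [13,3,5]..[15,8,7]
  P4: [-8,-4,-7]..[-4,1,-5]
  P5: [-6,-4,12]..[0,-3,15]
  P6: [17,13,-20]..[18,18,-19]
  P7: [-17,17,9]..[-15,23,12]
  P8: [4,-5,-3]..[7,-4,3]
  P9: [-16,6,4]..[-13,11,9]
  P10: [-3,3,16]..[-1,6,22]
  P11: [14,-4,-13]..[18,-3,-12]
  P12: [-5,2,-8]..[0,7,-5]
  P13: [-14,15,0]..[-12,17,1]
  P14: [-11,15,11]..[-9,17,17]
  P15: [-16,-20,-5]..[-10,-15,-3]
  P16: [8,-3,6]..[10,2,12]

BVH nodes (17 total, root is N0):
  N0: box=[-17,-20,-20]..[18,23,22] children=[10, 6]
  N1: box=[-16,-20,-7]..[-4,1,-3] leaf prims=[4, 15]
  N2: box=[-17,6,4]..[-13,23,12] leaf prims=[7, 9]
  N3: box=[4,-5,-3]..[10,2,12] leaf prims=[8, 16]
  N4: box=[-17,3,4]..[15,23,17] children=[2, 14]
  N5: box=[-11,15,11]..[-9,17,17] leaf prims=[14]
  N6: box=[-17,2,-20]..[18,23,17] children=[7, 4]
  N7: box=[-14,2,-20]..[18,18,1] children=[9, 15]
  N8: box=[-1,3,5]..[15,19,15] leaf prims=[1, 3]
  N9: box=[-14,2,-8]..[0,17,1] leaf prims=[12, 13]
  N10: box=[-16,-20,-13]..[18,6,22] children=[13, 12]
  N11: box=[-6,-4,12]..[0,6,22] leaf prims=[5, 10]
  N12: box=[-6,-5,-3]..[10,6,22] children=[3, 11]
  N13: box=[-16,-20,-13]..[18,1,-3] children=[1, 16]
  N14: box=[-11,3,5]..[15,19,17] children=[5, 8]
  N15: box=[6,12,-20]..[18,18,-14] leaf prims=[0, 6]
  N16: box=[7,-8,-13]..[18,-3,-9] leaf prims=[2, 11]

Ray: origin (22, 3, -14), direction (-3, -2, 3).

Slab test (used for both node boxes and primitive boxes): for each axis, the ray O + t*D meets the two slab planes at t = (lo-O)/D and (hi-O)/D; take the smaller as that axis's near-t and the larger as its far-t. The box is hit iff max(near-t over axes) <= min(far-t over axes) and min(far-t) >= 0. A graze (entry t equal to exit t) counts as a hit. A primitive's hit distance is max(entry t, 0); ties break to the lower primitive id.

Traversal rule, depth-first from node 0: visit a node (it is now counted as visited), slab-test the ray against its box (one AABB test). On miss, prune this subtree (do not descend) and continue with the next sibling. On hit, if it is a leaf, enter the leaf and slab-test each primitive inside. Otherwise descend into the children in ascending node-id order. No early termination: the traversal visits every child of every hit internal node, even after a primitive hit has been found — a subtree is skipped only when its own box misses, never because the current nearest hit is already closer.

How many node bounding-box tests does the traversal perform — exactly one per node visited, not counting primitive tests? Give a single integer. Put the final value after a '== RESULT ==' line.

Trace the traversal:
N0 x:[4/3,13] y:[-10,23/2] z:[-2,12] -> hit [4/3,23/2], descend [6, 10]
  N6 x:[4/3,13] y:[-10,1/2] z:[-2,31/3] -> miss, prune
  N10 x:[4/3,38/3] y:[-3/2,23/2] z:[1/3,12] -> hit [4/3,23/2], descend [12, 13]
    N12 x:[4,28/3] y:[-3/2,4] z:[11/3,12] -> hit [4,4], descend [3, 11]
      N3 x:[4,6] y:[1/2,4] z:[11/3,26/3] -> hit [4,4] leaf, test {P8(miss), P16(miss)}
      N11 x:[22/3,28/3] y:[-3/2,7/2] z:[26/3,12] -> miss, prune
    N13 x:[4/3,38/3] y:[1,23/2] z:[1/3,11/3] -> hit [4/3,11/3], descend [1, 16]
      N1 x:[26/3,38/3] y:[1,23/2] z:[7/3,11/3] -> miss, prune
      N16 x:[4/3,5] y:[3,11/2] z:[1/3,5/3] -> miss, prune

9 AABB tests over nodes [0, 6, 10, 12, 3, 11, 13, 1, 16]; 1 leaf entered; closest miss.

== RESULT ==
9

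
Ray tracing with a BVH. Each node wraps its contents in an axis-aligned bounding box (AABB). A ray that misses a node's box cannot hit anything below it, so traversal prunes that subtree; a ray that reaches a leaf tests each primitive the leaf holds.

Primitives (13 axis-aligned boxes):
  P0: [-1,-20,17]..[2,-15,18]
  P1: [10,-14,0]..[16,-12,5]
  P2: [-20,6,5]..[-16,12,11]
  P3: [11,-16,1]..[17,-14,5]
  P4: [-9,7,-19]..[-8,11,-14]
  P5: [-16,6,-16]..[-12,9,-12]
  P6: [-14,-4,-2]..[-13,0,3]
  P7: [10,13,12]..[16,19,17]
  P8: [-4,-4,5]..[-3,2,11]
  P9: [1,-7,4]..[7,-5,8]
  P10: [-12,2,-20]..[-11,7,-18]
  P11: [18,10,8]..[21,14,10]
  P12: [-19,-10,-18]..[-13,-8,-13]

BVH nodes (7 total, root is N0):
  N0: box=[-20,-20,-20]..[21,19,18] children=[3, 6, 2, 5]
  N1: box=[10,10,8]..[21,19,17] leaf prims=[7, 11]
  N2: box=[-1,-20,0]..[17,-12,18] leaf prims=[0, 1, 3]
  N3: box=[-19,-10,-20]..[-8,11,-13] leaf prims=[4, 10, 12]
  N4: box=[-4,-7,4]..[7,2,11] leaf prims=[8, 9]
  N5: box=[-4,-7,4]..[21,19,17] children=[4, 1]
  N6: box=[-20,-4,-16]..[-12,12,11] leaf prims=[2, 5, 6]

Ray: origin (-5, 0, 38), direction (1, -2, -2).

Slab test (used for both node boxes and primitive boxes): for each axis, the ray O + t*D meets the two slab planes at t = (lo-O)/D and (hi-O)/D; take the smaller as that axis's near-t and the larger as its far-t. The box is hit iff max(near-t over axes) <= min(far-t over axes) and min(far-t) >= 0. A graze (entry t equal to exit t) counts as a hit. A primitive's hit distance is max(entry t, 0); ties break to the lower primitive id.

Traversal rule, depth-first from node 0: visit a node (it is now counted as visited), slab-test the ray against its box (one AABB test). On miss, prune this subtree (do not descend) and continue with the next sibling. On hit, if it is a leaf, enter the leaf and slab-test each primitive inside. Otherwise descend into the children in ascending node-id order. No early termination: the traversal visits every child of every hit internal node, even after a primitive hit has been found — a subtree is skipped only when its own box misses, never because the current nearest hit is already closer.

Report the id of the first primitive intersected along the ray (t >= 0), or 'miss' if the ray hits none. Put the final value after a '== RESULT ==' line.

Walk:
N0 x:[-15,26] y:[-19/2,10] z:[10,29] -> hit [10,10], descend [2, 3, 5, 6]
  N2 x:[4,22] y:[6,10] z:[10,19] -> hit [10,10] leaf, test {P0(miss), P1(miss), P3(miss)}
  N3 x:[-14,-3] y:[-11/2,5] z:[51/2,29] -> miss, prune
  N5 x:[1,26] y:[-19/2,7/2] z:[21/2,17] -> miss, prune
  N6 x:[-15,-7] y:[-6,2] z:[27/2,27] -> miss, prune

Summary -> nodes [0, 2, 3, 5, 6]; box-tests=5; leaf-entries=1; first=miss

== RESULT ==
miss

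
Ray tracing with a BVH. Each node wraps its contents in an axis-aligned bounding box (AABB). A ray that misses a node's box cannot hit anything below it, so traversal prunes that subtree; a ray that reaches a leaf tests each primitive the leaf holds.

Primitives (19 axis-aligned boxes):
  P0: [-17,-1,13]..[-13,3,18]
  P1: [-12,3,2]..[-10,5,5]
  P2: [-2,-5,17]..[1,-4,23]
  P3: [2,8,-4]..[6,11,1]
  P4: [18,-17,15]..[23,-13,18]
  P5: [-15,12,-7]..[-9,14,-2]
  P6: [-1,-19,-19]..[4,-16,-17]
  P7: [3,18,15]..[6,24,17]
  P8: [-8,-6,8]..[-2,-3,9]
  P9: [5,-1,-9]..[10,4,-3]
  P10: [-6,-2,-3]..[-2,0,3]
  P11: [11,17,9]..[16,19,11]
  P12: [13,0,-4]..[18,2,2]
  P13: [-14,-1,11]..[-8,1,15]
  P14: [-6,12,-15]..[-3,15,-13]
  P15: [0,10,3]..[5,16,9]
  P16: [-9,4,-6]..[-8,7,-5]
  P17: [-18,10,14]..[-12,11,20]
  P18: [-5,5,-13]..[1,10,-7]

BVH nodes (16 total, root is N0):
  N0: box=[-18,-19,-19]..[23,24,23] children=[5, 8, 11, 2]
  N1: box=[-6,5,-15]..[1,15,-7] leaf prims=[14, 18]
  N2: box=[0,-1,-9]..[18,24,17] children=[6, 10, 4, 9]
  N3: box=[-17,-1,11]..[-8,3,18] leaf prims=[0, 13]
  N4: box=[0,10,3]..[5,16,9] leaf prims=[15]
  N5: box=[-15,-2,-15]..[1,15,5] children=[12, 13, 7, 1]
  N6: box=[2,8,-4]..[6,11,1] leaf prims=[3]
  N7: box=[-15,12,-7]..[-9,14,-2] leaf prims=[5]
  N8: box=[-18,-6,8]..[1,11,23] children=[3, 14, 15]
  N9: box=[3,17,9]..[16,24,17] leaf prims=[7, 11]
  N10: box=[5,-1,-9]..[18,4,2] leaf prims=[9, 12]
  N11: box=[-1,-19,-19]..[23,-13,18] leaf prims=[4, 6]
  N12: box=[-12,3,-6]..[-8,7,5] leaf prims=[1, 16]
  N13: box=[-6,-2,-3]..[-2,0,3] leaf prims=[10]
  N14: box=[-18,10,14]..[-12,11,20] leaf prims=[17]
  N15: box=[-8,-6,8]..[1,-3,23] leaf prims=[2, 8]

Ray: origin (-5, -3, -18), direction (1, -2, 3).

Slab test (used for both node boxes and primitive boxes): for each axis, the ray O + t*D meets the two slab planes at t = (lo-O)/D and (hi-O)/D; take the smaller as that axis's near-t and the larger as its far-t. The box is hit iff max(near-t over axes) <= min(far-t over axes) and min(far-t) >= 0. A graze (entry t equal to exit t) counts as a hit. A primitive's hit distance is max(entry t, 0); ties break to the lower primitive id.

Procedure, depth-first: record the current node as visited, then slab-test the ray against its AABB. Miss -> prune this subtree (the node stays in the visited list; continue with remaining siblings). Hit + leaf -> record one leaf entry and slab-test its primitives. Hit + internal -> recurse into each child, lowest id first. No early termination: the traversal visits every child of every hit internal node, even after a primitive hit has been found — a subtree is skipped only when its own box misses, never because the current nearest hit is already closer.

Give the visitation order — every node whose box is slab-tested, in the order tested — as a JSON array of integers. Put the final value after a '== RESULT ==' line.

Traverse from the root:
N0 x:[-13,28] y:[-27/2,8] z:[-1/3,41/3] -> hit [-1/3,8], descend [2, 5, 8, 11]
  N2 x:[5,23] y:[-27/2,-1] z:[3,35/3] -> miss, prune
  N5 x:[-10,6] y:[-9,-1/2] z:[1,23/3] -> miss, prune
  N8 x:[-13,6] y:[-7,3/2] z:[26/3,41/3] -> miss, prune
  N11 x:[4,28] y:[5,8] z:[-1/3,12] -> hit [5,8] leaf, test {P4(miss), P6(miss)}

Visited [0, 2, 5, 8, 11]. Tests: 5 box, 1 leaf. Nearest: miss.

== RESULT ==
[0, 2, 5, 8, 11]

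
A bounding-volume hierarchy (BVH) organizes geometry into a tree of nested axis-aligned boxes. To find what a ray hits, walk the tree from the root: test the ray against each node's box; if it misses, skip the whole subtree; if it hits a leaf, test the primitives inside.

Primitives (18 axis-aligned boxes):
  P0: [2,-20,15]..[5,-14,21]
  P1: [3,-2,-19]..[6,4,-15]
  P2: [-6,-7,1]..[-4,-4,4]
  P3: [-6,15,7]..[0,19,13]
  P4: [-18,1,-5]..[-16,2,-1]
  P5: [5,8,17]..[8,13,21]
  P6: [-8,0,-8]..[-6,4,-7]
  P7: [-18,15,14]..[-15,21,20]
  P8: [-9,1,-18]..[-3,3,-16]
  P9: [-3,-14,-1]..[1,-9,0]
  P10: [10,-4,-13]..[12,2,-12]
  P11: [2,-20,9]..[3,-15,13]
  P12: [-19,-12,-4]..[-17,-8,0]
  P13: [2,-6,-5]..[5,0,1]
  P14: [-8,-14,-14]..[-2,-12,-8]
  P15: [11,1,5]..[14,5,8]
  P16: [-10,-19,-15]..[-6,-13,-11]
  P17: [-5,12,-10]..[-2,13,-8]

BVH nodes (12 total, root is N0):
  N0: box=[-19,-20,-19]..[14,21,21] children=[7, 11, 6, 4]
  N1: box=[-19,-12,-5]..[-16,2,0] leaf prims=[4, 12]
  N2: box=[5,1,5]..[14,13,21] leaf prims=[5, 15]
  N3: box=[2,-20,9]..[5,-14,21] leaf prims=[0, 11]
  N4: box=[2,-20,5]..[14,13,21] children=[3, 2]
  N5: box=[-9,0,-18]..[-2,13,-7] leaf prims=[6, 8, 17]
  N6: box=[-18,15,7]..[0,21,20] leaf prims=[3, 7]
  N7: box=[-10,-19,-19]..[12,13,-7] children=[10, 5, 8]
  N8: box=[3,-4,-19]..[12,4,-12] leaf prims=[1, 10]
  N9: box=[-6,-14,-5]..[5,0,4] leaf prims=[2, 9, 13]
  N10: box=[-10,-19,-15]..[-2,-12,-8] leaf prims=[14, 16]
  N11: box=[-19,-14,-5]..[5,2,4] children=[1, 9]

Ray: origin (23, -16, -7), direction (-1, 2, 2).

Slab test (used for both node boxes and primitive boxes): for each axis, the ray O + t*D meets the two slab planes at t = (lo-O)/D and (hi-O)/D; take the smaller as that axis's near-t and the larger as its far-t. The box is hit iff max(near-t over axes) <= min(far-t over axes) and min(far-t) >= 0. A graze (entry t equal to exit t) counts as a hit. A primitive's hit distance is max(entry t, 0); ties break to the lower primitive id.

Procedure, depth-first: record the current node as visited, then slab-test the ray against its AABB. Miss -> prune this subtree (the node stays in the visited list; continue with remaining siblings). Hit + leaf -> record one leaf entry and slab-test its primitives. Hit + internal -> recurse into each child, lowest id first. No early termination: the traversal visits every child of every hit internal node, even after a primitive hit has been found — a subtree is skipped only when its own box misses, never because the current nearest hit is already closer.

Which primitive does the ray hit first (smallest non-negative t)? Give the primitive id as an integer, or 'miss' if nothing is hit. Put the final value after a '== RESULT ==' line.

Trace the traversal:
N0 x:[9,42] y:[-2,37/2] z:[-6,14] -> hit [9,14], descend [4, 6, 7, 11]
  N4 x:[9,21] y:[-2,29/2] z:[6,14] -> hit [9,14], descend [2, 3]
    N2 x:[9,18] y:[17/2,29/2] z:[6,14] -> hit [9,14] leaf, test {P5(miss), P15(miss)}
    N3 x:[18,21] y:[-2,1] z:[8,14] -> miss, prune
  N6 x:[23,41] y:[31/2,37/2] z:[7,27/2] -> miss, prune
  N7 x:[11,33] y:[-3/2,29/2] z:[-6,0] -> miss, prune
  N11 x:[18,42] y:[1,9] z:[1,11/2] -> miss, prune

order=[0, 4, 2, 3, 6, 7, 11]  |boxes|=7  |leaves|=1  hit=miss

== RESULT ==
miss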